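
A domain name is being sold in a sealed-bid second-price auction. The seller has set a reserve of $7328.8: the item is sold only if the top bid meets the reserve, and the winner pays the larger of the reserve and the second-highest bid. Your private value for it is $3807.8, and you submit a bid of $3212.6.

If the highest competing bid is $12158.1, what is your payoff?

Your bid $3212.6 is below the highest competing bid $12158.1, so you lose. Payoff $0.

$0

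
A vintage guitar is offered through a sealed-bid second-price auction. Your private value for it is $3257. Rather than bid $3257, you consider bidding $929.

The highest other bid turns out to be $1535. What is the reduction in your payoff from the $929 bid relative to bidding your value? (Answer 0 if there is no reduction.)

$1722

Bidding your value $3257: you win (since $3257 > $1535) and pay $1535. Payoff $1722.
Bidding $929: you lose. Payoff $0.
The competing bid $1535 lies between your shaded bid and your value, so underbidding forfeits an item you could have won at a profitable price.
Loss from deviating = $1722 − ($0) = $1722.
Truthful bidding weakly dominates here: raising your bid can only win items priced above your value, and lowering it can only forfeit items priced below.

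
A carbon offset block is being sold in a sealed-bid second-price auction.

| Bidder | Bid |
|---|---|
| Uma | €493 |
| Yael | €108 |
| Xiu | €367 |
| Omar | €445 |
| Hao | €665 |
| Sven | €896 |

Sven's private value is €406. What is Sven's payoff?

Highest bid: Sven at €896, so Sven wins.
Second-highest bid: Hao at €665 — that is the price the winner pays.
Sven's payoff = value − price = €406 − €665 = −€259.

−€259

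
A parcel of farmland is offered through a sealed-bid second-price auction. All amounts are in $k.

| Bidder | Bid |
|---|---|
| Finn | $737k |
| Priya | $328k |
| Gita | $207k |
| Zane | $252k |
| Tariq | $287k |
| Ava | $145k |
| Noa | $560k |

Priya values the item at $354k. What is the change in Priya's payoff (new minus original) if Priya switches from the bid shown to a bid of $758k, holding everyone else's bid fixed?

−$383k

The highest bid among the other bidders is $737k; Priya's bid doesn't change that.
Original bid $328k: Priya is not highest (top rival bid is $737k); payoff $0k.
Alternative bid $758k: Priya is highest, pays the top rival bid $737k; payoff $354k − $737k = −$383k.
Change in payoff = −$383k − ($0k) = −$383k.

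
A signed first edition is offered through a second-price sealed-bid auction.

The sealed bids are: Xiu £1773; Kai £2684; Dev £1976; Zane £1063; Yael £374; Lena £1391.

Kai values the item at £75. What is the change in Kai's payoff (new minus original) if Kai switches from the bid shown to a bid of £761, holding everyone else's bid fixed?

The highest bid among the other bidders is £1976; Kai's bid doesn't change that.
Original bid £2684: Kai is highest, pays the top rival bid £1976; payoff £75 − £1976 = −£1901.
Alternative bid £761: Kai is not highest (top rival bid is £1976); payoff £0.
Change in payoff = £0 − (−£1901) = £1901.

£1901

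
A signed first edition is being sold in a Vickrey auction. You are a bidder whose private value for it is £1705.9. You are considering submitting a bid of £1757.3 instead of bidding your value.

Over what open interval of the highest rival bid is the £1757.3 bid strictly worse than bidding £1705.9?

(£1705.9, £1757.3)

If the competing bid is below £1705.9, both bids win at the same price — no difference.
If it is above £1757.3, both bids lose — no difference.
If it lies strictly between £1705.9 and £1757.3, bidding your value loses (payoff 0) while bidding £1757.3 wins at a price above your value (payoff negative).
So the deviation strictly hurts on the open interval (£1705.9, £1757.3).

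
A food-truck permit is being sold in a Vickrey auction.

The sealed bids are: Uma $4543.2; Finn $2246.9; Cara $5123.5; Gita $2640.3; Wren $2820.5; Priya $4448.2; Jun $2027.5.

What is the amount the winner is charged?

$4543.2

Highest bid: Cara at $5123.5, so Cara wins.
Second-highest bid: Uma at $4543.2 — that is the price the winner pays.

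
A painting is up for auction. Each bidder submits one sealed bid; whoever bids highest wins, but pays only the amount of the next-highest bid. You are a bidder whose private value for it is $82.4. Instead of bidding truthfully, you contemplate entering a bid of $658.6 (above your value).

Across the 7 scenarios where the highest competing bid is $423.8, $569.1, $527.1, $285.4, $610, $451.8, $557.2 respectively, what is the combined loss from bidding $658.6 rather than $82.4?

$2847.6

The deviation costs you only when the competing bid falls strictly between $82.4 and $658.6; elsewhere both bids give the same outcome.
$423.8: truthful payoff $0, deviation payoff −$341.4 → loss $341.4.
$569.1: truthful payoff $0, deviation payoff −$486.7 → loss $486.7.
$527.1: truthful payoff $0, deviation payoff −$444.7 → loss $444.7.
$285.4: truthful payoff $0, deviation payoff −$203 → loss $203.
$610: truthful payoff $0, deviation payoff −$527.6 → loss $527.6.
$451.8: truthful payoff $0, deviation payoff −$369.4 → loss $369.4.
$557.2: truthful payoff $0, deviation payoff −$474.8 → loss $474.8.
Total loss = $341.4 + $486.7 + $444.7 + $203 + $527.6 + $369.4 + $474.8 = $2847.6.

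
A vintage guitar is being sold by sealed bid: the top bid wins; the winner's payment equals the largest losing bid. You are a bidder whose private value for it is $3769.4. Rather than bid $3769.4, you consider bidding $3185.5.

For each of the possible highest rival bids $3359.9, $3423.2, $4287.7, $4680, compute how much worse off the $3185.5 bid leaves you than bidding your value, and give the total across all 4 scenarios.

The deviation costs you only when the competing bid falls strictly between $3185.5 and $3769.4; elsewhere both bids give the same outcome.
$3359.9: truthful payoff $409.5, deviation payoff $0 → loss $409.5.
$3423.2: truthful payoff $346.2, deviation payoff $0 → loss $346.2.
$4287.7: outcomes coincide → loss $0.
$4680: outcomes coincide → loss $0.
Total loss = $409.5 + $346.2 = $755.7.

$755.7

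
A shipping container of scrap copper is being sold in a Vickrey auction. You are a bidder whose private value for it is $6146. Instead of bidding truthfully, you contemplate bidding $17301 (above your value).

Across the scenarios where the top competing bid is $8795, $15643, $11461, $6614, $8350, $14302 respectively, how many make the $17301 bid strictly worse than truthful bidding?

The deviation hurts exactly when the highest competing bid lies strictly between $6146 and $17301 — overbidding then wins at a price above your value.
$8795: inside the interval → strictly worse (loss $2649).
$15643: inside the interval → strictly worse (loss $9497).
$11461: inside the interval → strictly worse (loss $5315).
$6614: inside the interval → strictly worse (loss $468).
$8350: inside the interval → strictly worse (loss $2204).
$14302: inside the interval → strictly worse (loss $8156).
Count: 6.

6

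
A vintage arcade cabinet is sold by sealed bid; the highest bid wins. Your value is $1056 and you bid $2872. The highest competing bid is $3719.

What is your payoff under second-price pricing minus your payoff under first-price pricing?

$0

Your bid $2872 is below $3719, so you lose under either rule.
Payoff is $0 in both cases; difference = $0.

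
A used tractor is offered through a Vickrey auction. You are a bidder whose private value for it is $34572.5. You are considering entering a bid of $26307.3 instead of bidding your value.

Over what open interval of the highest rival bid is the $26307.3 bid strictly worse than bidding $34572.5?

($26307.3, $34572.5)

If the competing bid is below $26307.3, both bids win at the same price — no difference.
If it is above $34572.5, both bids lose — no difference.
If it lies strictly between $26307.3 and $34572.5, bidding your value wins at a price below your value (positive payoff) while bidding $26307.3 loses (payoff 0).
So the deviation strictly hurts on the open interval ($26307.3, $34572.5).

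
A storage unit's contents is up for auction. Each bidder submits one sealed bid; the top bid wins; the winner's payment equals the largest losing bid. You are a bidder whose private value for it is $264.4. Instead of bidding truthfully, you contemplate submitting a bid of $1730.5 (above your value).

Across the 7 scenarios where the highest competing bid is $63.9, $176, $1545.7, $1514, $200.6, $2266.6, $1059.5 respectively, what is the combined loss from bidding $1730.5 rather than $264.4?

The deviation costs you only when the competing bid falls strictly between $264.4 and $1730.5; elsewhere both bids give the same outcome.
$63.9: outcomes coincide → loss $0.
$176: outcomes coincide → loss $0.
$1545.7: truthful payoff $0, deviation payoff −$1281.3 → loss $1281.3.
$1514: truthful payoff $0, deviation payoff −$1249.6 → loss $1249.6.
$200.6: outcomes coincide → loss $0.
$2266.6: outcomes coincide → loss $0.
$1059.5: truthful payoff $0, deviation payoff −$795.1 → loss $795.1.
Total loss = $1281.3 + $1249.6 + $795.1 = $3326.
Truthful bidding weakly dominates here: raising your bid can only win items priced above your value, and lowering it can only forfeit items priced below.

$3326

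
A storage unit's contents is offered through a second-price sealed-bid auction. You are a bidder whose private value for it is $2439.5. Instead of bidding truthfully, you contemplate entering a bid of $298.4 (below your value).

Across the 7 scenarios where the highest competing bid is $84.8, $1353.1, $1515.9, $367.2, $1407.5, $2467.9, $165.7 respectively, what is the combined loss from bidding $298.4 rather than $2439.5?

$5114.3

The deviation costs you only when the competing bid falls strictly between $298.4 and $2439.5; elsewhere both bids give the same outcome.
$84.8: outcomes coincide → loss $0.
$1353.1: truthful payoff $1086.4, deviation payoff $0 → loss $1086.4.
$1515.9: truthful payoff $923.6, deviation payoff $0 → loss $923.6.
$367.2: truthful payoff $2072.3, deviation payoff $0 → loss $2072.3.
$1407.5: truthful payoff $1032, deviation payoff $0 → loss $1032.
$2467.9: outcomes coincide → loss $0.
$165.7: outcomes coincide → loss $0.
Total loss = $1086.4 + $923.6 + $2072.3 + $1032 = $5114.3.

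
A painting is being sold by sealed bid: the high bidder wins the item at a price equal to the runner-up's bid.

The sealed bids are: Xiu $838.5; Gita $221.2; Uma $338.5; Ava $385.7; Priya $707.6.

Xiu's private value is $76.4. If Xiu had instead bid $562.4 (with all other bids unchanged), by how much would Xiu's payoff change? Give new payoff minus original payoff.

$631.2

The highest bid among the other bidders is $707.6; Xiu's bid doesn't change that.
Original bid $838.5: Xiu is highest, pays the top rival bid $707.6; payoff $76.4 − $707.6 = −$631.2.
Alternative bid $562.4: Xiu is not highest (top rival bid is $707.6); payoff $0.
Change in payoff = $0 − (−$631.2) = $631.2.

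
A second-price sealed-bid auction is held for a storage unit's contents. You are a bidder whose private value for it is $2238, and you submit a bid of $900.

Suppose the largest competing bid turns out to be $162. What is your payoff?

Your bid $900 exceeds the highest competing bid $162, so you win.
In a second-price auction the winner pays the second-highest bid, $162.
Payoff = value − price = $2238 − $162 = $2076.

$2076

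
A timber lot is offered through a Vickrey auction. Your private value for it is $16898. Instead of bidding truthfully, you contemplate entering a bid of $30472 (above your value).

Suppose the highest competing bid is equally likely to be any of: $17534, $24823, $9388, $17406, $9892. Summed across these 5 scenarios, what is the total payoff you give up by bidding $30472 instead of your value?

$9069

The deviation costs you only when the competing bid falls strictly between $16898 and $30472; elsewhere both bids give the same outcome.
$17534: truthful payoff $0, deviation payoff −$636 → loss $636.
$24823: truthful payoff $0, deviation payoff −$7925 → loss $7925.
$9388: outcomes coincide → loss $0.
$17406: truthful payoff $0, deviation payoff −$508 → loss $508.
$9892: outcomes coincide → loss $0.
Total loss = $636 + $7925 + $508 = $9069.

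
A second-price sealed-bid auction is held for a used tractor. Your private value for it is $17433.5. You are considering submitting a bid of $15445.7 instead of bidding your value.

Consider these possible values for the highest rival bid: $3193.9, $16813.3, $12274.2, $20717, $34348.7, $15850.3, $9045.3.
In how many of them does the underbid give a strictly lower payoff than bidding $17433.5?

The deviation hurts exactly when the highest competing bid lies strictly between $15445.7 and $17433.5 — underbidding then forfeits a profitable win.
$3193.9: below both → same outcome either way.
$16813.3: inside the interval → strictly worse (loss $620.2).
$12274.2: below both → same outcome either way.
$20717: above both → same outcome either way.
$34348.7: above both → same outcome either way.
$15850.3: inside the interval → strictly worse (loss $1583.2).
$9045.3: below both → same outcome either way.
Count: 2.

2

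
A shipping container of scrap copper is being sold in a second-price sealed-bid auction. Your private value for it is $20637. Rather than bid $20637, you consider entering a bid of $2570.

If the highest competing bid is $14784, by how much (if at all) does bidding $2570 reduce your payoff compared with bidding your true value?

Bidding your value $20637: you win (since $20637 > $14784) and pay $14784. Payoff $5853.
Bidding $2570: you lose. Payoff $0.
The competing bid $14784 lies between your shaded bid and your value, so underbidding forfeits an item you could have won at a profitable price.
Loss from deviating = $5853 − ($0) = $5853.

$5853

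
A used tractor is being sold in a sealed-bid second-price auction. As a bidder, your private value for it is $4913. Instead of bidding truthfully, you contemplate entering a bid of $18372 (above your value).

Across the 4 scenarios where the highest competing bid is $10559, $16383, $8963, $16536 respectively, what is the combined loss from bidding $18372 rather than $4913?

$32789

The deviation costs you only when the competing bid falls strictly between $4913 and $18372; elsewhere both bids give the same outcome.
$10559: truthful payoff $0, deviation payoff −$5646 → loss $5646.
$16383: truthful payoff $0, deviation payoff −$11470 → loss $11470.
$8963: truthful payoff $0, deviation payoff −$4050 → loss $4050.
$16536: truthful payoff $0, deviation payoff −$11623 → loss $11623.
Total loss = $5646 + $11470 + $4050 + $11623 = $32789.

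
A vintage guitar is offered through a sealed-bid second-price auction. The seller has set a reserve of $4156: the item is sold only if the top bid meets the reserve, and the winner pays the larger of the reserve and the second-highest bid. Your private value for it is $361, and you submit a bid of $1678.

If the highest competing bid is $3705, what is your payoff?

$0

Your bid $1678 is below the highest competing bid $3705, so you lose. Payoff $0.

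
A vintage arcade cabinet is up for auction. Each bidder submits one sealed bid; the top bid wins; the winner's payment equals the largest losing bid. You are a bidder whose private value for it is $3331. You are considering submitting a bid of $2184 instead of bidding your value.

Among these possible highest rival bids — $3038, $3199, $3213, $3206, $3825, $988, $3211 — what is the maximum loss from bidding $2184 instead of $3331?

$293

$3038: truthful gives $293, deviation gives $0 → loss $293.
$3199: truthful gives $132, deviation gives $0 → loss $132.
$3213: truthful gives $118, deviation gives $0 → loss $118.
$3206: truthful gives $125, deviation gives $0 → loss $125.
$3825: same outcome either way → loss $0.
$988: same outcome either way → loss $0.
$3211: truthful gives $120, deviation gives $0 → loss $120.
Maximum loss: $293.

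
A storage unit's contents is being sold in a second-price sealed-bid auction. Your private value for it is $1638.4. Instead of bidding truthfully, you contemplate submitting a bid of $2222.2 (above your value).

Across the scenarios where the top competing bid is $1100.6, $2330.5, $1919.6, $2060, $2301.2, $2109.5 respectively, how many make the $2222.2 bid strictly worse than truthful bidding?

3

The deviation hurts exactly when the highest competing bid lies strictly between $1638.4 and $2222.2 — overbidding then wins at a price above your value.
$1100.6: below both → same outcome either way.
$2330.5: above both → same outcome either way.
$1919.6: inside the interval → strictly worse (loss $281.2).
$2060: inside the interval → strictly worse (loss $421.6).
$2301.2: above both → same outcome either way.
$2109.5: inside the interval → strictly worse (loss $471.1).
Count: 3.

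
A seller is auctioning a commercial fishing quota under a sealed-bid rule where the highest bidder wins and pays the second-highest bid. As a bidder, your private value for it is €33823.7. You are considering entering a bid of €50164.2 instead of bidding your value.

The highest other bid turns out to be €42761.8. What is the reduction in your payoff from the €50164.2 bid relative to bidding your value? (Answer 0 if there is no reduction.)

€8938.1

Bidding your value €33823.7: you lose (since €33823.7 < €42761.8). Payoff €0.
Bidding €50164.2: you win and pay €42761.8. Payoff €33823.7 − €42761.8 = −€8938.1.
The competing bid €42761.8 lies between your value and your inflated bid, so overbidding wins an item priced above your value.
Loss from deviating = €0 − (−€8938.1) = €8938.1.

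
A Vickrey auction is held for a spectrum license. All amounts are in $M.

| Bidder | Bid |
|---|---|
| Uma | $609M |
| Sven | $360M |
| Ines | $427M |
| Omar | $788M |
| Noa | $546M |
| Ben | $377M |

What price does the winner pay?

Highest bid: Omar at $788M, so Omar wins.
Second-highest bid: Uma at $609M — that is the price the winner pays.

$609M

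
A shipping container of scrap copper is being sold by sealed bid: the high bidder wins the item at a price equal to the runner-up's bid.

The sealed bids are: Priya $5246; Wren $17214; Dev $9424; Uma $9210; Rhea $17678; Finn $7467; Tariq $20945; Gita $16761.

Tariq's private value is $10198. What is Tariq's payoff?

Highest bid: Tariq at $20945, so Tariq wins.
Second-highest bid: Rhea at $17678 — that is the price the winner pays.
Tariq's payoff = value − price = $10198 − $17678 = −$7480.

−$7480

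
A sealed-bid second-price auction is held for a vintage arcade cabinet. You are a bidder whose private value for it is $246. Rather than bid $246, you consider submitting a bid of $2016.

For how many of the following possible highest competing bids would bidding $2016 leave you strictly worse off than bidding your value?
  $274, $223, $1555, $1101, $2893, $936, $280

The deviation hurts exactly when the highest competing bid lies strictly between $246 and $2016 — overbidding then wins at a price above your value.
$274: inside the interval → strictly worse (loss $28).
$223: below both → same outcome either way.
$1555: inside the interval → strictly worse (loss $1309).
$1101: inside the interval → strictly worse (loss $855).
$2893: above both → same outcome either way.
$936: inside the interval → strictly worse (loss $690).
$280: inside the interval → strictly worse (loss $34).
Count: 5.

5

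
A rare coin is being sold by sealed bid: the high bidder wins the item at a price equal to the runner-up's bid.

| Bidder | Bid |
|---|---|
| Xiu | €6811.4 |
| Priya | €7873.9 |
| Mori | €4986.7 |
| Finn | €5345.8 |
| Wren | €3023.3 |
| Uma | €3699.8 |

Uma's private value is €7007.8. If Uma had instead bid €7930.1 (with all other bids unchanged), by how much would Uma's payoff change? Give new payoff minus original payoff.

−€866.1

The highest bid among the other bidders is €7873.9; Uma's bid doesn't change that.
Original bid €3699.8: Uma is not highest (top rival bid is €7873.9); payoff €0.
Alternative bid €7930.1: Uma is highest, pays the top rival bid €7873.9; payoff €7007.8 − €7873.9 = −€866.1.
Change in payoff = −€866.1 − (€0) = −€866.1.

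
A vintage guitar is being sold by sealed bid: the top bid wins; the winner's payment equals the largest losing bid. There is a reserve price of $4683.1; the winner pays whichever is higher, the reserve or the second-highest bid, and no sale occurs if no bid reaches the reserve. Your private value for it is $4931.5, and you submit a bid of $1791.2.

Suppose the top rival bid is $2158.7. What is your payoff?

Your bid $1791.2 is below the highest competing bid $2158.7, so you lose. Payoff $0.

$0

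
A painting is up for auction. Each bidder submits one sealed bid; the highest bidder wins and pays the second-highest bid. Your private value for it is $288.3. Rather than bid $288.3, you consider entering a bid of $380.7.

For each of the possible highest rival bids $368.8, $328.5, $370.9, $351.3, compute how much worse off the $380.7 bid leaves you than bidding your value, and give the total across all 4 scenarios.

$266.3

The deviation costs you only when the competing bid falls strictly between $288.3 and $380.7; elsewhere both bids give the same outcome.
$368.8: truthful payoff $0, deviation payoff −$80.5 → loss $80.5.
$328.5: truthful payoff $0, deviation payoff −$40.2 → loss $40.2.
$370.9: truthful payoff $0, deviation payoff −$82.6 → loss $82.6.
$351.3: truthful payoff $0, deviation payoff −$63 → loss $63.
Total loss = $80.5 + $40.2 + $82.6 + $63 = $266.3.
Because the price is fixed by the runner-up's bid, deviating from your value can only change a good outcome into a bad one — never the reverse.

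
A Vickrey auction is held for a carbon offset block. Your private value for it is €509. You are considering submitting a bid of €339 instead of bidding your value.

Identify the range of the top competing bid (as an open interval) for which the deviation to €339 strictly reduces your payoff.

If the competing bid is below €339, both bids win at the same price — no difference.
If it is above €509, both bids lose — no difference.
If it lies strictly between €339 and €509, bidding your value wins at a price below your value (positive payoff) while bidding €339 loses (payoff 0).
So the deviation strictly hurts on the open interval (€339, €509).

(€339, €509)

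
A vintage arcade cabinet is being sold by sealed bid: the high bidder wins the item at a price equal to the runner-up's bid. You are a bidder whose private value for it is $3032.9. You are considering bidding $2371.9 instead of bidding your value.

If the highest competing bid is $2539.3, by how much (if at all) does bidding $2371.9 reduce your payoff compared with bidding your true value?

$493.6

Bidding your value $3032.9: you win (since $3032.9 > $2539.3) and pay $2539.3. Payoff $493.6.
Bidding $2371.9: you lose. Payoff $0.
The competing bid $2539.3 lies between your shaded bid and your value, so underbidding forfeits an item you could have won at a profitable price.
Loss from deviating = $493.6 − ($0) = $493.6.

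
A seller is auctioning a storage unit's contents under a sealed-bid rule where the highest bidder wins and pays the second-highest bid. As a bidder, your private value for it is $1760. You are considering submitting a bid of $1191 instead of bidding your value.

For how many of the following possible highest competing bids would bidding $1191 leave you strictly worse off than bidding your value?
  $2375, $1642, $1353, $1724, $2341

3

The deviation hurts exactly when the highest competing bid lies strictly between $1191 and $1760 — underbidding then forfeits a profitable win.
$2375: above both → same outcome either way.
$1642: inside the interval → strictly worse (loss $118).
$1353: inside the interval → strictly worse (loss $407).
$1724: inside the interval → strictly worse (loss $36).
$2341: above both → same outcome either way.
Count: 3.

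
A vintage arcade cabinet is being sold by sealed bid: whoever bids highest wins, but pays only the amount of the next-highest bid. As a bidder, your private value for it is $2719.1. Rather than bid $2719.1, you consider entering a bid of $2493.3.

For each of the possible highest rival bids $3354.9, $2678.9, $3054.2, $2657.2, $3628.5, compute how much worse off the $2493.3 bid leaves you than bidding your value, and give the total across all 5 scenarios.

The deviation costs you only when the competing bid falls strictly between $2493.3 and $2719.1; elsewhere both bids give the same outcome.
$3354.9: outcomes coincide → loss $0.
$2678.9: truthful payoff $40.2, deviation payoff $0 → loss $40.2.
$3054.2: outcomes coincide → loss $0.
$2657.2: truthful payoff $61.9, deviation payoff $0 → loss $61.9.
$3628.5: outcomes coincide → loss $0.
Total loss = $40.2 + $61.9 = $102.1.

$102.1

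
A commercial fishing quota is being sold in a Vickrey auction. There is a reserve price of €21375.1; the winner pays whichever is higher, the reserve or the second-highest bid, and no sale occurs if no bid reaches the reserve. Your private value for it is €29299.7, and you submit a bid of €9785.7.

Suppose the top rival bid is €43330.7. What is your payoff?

Your bid €9785.7 is below the highest competing bid €43330.7, so you lose. Payoff €0.

€0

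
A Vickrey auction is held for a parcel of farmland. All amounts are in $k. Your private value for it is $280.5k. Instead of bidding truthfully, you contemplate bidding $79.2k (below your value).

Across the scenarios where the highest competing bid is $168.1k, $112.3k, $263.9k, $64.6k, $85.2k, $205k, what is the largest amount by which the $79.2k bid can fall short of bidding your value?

$168.1k: truthful gives $112.4k, deviation gives $0k → loss $112.4k.
$112.3k: truthful gives $168.2k, deviation gives $0k → loss $168.2k.
$263.9k: truthful gives $16.6k, deviation gives $0k → loss $16.6k.
$64.6k: same outcome either way → loss $0k.
$85.2k: truthful gives $195.3k, deviation gives $0k → loss $195.3k.
$205k: truthful gives $75.5k, deviation gives $0k → loss $75.5k.
Maximum loss: $195.3k.

$195.3k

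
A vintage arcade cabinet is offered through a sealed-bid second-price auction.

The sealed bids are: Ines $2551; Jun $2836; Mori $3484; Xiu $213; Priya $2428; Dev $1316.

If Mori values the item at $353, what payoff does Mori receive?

Highest bid: Mori at $3484, so Mori wins.
Second-highest bid: Jun at $2836 — that is the price the winner pays.
Mori's payoff = value − price = $353 − $2836 = −$2483.

−$2483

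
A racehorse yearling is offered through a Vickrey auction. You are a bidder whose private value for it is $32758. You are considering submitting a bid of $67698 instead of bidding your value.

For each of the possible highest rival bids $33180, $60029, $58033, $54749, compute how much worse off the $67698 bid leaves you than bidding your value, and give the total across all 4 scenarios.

The deviation costs you only when the competing bid falls strictly between $32758 and $67698; elsewhere both bids give the same outcome.
$33180: truthful payoff $0, deviation payoff −$422 → loss $422.
$60029: truthful payoff $0, deviation payoff −$27271 → loss $27271.
$58033: truthful payoff $0, deviation payoff −$25275 → loss $25275.
$54749: truthful payoff $0, deviation payoff −$21991 → loss $21991.
Total loss = $422 + $27271 + $25275 + $21991 = $74959.

$74959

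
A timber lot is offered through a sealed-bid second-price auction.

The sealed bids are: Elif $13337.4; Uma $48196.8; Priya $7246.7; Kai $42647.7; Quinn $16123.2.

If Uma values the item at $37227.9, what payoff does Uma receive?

Highest bid: Uma at $48196.8, so Uma wins.
Second-highest bid: Kai at $42647.7 — that is the price the winner pays.
Uma's payoff = value − price = $37227.9 − $42647.7 = −$5419.8.

−$5419.8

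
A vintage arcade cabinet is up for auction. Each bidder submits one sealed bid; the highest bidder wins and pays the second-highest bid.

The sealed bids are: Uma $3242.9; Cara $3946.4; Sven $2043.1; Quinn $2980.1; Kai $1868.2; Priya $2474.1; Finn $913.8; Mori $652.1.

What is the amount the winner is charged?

Highest bid: Cara at $3946.4, so Cara wins.
Second-highest bid: Uma at $3242.9 — that is the price the winner pays.

$3242.9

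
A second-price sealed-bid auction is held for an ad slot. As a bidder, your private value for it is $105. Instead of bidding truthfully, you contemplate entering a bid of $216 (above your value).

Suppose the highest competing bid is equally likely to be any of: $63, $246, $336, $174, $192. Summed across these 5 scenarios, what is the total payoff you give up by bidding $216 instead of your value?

The deviation costs you only when the competing bid falls strictly between $105 and $216; elsewhere both bids give the same outcome.
$63: outcomes coincide → loss $0.
$246: outcomes coincide → loss $0.
$336: outcomes coincide → loss $0.
$174: truthful payoff $0, deviation payoff −$69 → loss $69.
$192: truthful payoff $0, deviation payoff −$87 → loss $87.
Total loss = $69 + $87 = $156.

$156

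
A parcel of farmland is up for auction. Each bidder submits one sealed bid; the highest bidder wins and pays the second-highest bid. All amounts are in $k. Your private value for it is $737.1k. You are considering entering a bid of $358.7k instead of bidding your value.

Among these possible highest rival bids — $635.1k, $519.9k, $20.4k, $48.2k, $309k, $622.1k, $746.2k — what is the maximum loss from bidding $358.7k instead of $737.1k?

$635.1k: truthful gives $102k, deviation gives $0k → loss $102k.
$519.9k: truthful gives $217.2k, deviation gives $0k → loss $217.2k.
$20.4k: same outcome either way → loss $0k.
$48.2k: same outcome either way → loss $0k.
$309k: same outcome either way → loss $0k.
$622.1k: truthful gives $115k, deviation gives $0k → loss $115k.
$746.2k: same outcome either way → loss $0k.
Maximum loss: $217.2k.

$217.2k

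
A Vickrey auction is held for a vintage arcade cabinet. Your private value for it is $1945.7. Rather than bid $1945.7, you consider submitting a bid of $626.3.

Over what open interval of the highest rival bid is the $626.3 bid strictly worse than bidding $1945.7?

($626.3, $1945.7)

If the competing bid is below $626.3, both bids win at the same price — no difference.
If it is above $1945.7, both bids lose — no difference.
If it lies strictly between $626.3 and $1945.7, bidding your value wins at a price below your value (positive payoff) while bidding $626.3 loses (payoff 0).
So the deviation strictly hurts on the open interval ($626.3, $1945.7).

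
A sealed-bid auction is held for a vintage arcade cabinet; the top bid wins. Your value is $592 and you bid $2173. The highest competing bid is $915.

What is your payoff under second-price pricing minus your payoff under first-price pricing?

You have the highest bid, so you win under either rule.
Second-price: pay $915 → payoff −$323.
First-price: pay your own bid $2173 → payoff −$1581.
Difference = −$323 − (−$1581) = $1258.

$1258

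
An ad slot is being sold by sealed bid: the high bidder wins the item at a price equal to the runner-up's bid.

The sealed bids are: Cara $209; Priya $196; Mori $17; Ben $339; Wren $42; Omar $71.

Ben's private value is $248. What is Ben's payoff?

Highest bid: Ben at $339, so Ben wins.
Second-highest bid: Cara at $209 — that is the price the winner pays.
Ben's payoff = value − price = $248 − $209 = $39.

$39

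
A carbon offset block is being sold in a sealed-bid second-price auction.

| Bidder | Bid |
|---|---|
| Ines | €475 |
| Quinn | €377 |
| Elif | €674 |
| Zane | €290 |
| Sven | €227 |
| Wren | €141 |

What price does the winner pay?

€475

Highest bid: Elif at €674, so Elif wins.
Second-highest bid: Ines at €475 — that is the price the winner pays.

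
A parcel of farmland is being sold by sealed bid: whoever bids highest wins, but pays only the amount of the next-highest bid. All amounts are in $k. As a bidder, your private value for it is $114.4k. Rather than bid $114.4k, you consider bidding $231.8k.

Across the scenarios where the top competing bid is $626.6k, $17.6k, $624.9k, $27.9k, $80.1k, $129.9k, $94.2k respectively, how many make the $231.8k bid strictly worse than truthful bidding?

The deviation hurts exactly when the highest competing bid lies strictly between $114.4k and $231.8k — overbidding then wins at a price above your value.
$626.6k: above both → same outcome either way.
$17.6k: below both → same outcome either way.
$624.9k: above both → same outcome either way.
$27.9k: below both → same outcome either way.
$80.1k: below both → same outcome either way.
$129.9k: inside the interval → strictly worse (loss $15.5k).
$94.2k: below both → same outcome either way.
Count: 1.

1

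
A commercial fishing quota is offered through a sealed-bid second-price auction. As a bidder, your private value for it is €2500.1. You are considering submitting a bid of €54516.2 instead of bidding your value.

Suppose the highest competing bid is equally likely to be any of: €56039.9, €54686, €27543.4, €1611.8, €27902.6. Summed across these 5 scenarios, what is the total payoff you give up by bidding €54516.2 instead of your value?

€50445.8

The deviation costs you only when the competing bid falls strictly between €2500.1 and €54516.2; elsewhere both bids give the same outcome.
€56039.9: outcomes coincide → loss €0.
€54686: outcomes coincide → loss €0.
€27543.4: truthful payoff €0, deviation payoff −€25043.3 → loss €25043.3.
€1611.8: outcomes coincide → loss €0.
€27902.6: truthful payoff €0, deviation payoff −€25402.5 → loss €25402.5.
Total loss = €25043.3 + €25402.5 = €50445.8.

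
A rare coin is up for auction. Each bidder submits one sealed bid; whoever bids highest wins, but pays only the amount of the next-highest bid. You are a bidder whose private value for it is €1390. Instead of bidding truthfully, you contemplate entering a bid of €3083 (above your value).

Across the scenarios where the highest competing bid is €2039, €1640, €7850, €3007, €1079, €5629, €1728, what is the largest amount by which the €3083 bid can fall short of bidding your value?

€2039: truthful gives €0, deviation gives −€649 → loss €649.
€1640: truthful gives €0, deviation gives −€250 → loss €250.
€7850: same outcome either way → loss €0.
€3007: truthful gives €0, deviation gives −€1617 → loss €1617.
€1079: same outcome either way → loss €0.
€5629: same outcome either way → loss €0.
€1728: truthful gives €0, deviation gives −€338 → loss €338.
Maximum loss: €1617.

€1617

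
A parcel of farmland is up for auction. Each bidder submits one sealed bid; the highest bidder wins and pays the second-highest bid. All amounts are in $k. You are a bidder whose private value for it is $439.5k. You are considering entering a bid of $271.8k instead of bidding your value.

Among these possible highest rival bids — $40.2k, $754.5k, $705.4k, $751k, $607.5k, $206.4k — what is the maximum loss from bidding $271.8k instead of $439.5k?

$0k

$40.2k: same outcome either way → loss $0k.
$754.5k: same outcome either way → loss $0k.
$705.4k: same outcome either way → loss $0k.
$751k: same outcome either way → loss $0k.
$607.5k: same outcome either way → loss $0k.
$206.4k: same outcome either way → loss $0k.
Maximum loss: $0k.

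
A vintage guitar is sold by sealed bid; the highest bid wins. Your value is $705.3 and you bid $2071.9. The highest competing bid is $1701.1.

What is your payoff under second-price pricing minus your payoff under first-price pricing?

You have the highest bid, so you win under either rule.
Second-price: pay $1701.1 → payoff −$995.8.
First-price: pay your own bid $2071.9 → payoff −$1366.6.
Difference = −$995.8 − (−$1366.6) = $370.8.

$370.8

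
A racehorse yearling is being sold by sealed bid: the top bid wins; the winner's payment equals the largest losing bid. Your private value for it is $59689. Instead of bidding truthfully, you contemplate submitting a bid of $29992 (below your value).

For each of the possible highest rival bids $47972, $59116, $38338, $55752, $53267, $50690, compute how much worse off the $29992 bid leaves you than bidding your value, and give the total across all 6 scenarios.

The deviation costs you only when the competing bid falls strictly between $29992 and $59689; elsewhere both bids give the same outcome.
$47972: truthful payoff $11717, deviation payoff $0 → loss $11717.
$59116: truthful payoff $573, deviation payoff $0 → loss $573.
$38338: truthful payoff $21351, deviation payoff $0 → loss $21351.
$55752: truthful payoff $3937, deviation payoff $0 → loss $3937.
$53267: truthful payoff $6422, deviation payoff $0 → loss $6422.
$50690: truthful payoff $8999, deviation payoff $0 → loss $8999.
Total loss = $11717 + $573 + $21351 + $3937 + $6422 + $8999 = $52999.

$52999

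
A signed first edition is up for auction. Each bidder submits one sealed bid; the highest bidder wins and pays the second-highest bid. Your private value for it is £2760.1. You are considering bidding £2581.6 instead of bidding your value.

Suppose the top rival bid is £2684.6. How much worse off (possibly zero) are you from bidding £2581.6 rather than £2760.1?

£75.5

Bidding your value £2760.1: you win (since £2760.1 > £2684.6) and pay £2684.6. Payoff £75.5.
Bidding £2581.6: you lose. Payoff £0.
The competing bid £2684.6 lies between your shaded bid and your value, so underbidding forfeits an item you could have won at a profitable price.
Loss from deviating = £75.5 − (£0) = £75.5.
Because the price is fixed by the runner-up's bid, deviating from your value can only change a good outcome into a bad one — never the reverse.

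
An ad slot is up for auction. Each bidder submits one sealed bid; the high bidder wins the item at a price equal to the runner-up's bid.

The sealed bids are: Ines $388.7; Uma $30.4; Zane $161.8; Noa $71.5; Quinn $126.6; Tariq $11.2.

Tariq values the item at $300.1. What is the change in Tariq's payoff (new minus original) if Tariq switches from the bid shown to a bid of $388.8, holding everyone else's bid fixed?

The highest bid among the other bidders is $388.7; Tariq's bid doesn't change that.
Original bid $11.2: Tariq is not highest (top rival bid is $388.7); payoff $0.
Alternative bid $388.8: Tariq is highest, pays the top rival bid $388.7; payoff $300.1 − $388.7 = −$88.6.
Change in payoff = −$88.6 − ($0) = −$88.6.

−$88.6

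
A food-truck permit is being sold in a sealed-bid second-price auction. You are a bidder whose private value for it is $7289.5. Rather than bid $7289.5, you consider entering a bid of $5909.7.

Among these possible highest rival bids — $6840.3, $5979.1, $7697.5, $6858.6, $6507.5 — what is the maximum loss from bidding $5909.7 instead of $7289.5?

$6840.3: truthful gives $449.2, deviation gives $0 → loss $449.2.
$5979.1: truthful gives $1310.4, deviation gives $0 → loss $1310.4.
$7697.5: same outcome either way → loss $0.
$6858.6: truthful gives $430.9, deviation gives $0 → loss $430.9.
$6507.5: truthful gives $782, deviation gives $0 → loss $782.
Maximum loss: $1310.4.

$1310.4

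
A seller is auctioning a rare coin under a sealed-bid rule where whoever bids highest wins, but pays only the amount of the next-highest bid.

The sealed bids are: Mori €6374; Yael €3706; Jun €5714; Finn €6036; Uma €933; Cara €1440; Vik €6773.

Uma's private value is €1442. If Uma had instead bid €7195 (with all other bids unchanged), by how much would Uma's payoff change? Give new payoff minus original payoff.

−€5331

The highest bid among the other bidders is €6773; Uma's bid doesn't change that.
Original bid €933: Uma is not highest (top rival bid is €6773); payoff €0.
Alternative bid €7195: Uma is highest, pays the top rival bid €6773; payoff €1442 − €6773 = −€5331.
Change in payoff = −€5331 − (€0) = −€5331.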